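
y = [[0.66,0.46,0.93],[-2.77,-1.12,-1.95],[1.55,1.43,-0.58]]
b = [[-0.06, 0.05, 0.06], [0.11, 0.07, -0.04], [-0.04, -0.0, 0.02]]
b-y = [[-0.72, -0.41, -0.87], [2.88, 1.19, 1.91], [-1.59, -1.43, 0.6]]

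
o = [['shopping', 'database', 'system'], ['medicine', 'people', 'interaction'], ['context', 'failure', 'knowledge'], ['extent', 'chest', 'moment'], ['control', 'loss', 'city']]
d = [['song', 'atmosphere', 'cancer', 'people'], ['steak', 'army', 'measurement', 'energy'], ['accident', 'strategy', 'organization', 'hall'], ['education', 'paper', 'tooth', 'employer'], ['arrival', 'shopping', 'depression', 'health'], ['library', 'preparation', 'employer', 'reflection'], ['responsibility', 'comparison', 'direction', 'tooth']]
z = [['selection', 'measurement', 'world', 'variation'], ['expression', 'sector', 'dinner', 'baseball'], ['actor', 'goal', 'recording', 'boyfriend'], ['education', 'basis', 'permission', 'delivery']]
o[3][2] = 'moment'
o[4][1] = 'loss'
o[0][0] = 'shopping'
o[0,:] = ['shopping', 'database', 'system']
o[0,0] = 'shopping'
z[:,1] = ['measurement', 'sector', 'goal', 'basis']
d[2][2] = 'organization'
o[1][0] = 'medicine'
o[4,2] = 'city'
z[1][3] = 'baseball'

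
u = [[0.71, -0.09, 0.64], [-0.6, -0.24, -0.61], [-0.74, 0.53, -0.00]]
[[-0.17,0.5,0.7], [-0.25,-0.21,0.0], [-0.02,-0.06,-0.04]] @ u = [[-0.94, 0.27, -0.41], [-0.05, 0.07, -0.03], [0.05, -0.01, 0.02]]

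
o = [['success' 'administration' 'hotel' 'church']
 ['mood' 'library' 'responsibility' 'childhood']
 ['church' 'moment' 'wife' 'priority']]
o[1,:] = ['mood', 'library', 'responsibility', 'childhood']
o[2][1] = 'moment'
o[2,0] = 'church'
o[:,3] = ['church', 'childhood', 'priority']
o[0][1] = 'administration'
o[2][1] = 'moment'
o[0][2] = 'hotel'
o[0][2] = 'hotel'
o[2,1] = 'moment'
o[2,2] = 'wife'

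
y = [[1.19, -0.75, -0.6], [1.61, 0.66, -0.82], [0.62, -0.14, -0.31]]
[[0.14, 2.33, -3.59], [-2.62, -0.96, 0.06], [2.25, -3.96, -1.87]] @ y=[[1.69, 1.94, -0.88], [-4.63, 1.32, 2.34], [-4.86, -4.04, 2.48]]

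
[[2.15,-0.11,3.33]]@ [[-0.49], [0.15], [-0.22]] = [[-1.8]]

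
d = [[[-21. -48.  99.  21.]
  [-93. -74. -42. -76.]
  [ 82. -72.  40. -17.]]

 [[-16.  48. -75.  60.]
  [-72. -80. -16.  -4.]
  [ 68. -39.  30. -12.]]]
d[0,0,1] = -48.0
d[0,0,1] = -48.0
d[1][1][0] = -72.0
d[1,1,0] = -72.0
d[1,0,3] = 60.0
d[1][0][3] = 60.0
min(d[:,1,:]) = -93.0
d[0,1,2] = -42.0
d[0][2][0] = 82.0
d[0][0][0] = -21.0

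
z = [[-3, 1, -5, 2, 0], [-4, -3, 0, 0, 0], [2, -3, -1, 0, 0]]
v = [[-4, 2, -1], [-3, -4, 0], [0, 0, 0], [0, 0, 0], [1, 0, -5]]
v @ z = [[2, -7, 21, -8, 0], [25, 9, 15, -6, 0], [0, 0, 0, 0, 0], [0, 0, 0, 0, 0], [-13, 16, 0, 2, 0]]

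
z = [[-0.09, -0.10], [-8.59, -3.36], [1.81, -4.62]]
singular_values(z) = [9.22, 4.96]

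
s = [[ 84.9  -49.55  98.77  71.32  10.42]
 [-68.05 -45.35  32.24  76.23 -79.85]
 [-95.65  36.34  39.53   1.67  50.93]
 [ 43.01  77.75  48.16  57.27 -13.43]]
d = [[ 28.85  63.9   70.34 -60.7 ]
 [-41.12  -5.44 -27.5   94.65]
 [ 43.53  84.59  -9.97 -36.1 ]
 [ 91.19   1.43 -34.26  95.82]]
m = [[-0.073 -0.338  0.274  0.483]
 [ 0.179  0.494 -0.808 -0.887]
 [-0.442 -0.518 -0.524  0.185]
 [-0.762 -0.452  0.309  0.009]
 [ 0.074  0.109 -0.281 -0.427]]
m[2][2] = -0.524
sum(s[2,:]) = 32.82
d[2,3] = -36.1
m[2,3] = 0.185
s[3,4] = -13.43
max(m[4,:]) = 0.109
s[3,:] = [43.01, 77.75, 48.16, 57.27, -13.43]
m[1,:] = [0.179, 0.494, -0.808, -0.887]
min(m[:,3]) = -0.887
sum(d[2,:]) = 82.05000000000001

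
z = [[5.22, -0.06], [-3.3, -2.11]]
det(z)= -11.212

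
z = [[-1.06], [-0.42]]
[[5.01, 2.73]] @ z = [[-6.46]]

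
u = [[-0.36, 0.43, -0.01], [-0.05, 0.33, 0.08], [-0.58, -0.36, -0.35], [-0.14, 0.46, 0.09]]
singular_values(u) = [0.84, 0.74, 0.0]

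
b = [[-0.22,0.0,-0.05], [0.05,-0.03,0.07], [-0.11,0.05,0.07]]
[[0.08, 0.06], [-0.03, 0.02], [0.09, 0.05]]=b @ [[-0.38, -0.39], [0.72, -0.4], [0.17, 0.44]]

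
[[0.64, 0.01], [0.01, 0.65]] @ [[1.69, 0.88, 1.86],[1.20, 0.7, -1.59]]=[[1.09, 0.57, 1.17],[0.8, 0.46, -1.01]]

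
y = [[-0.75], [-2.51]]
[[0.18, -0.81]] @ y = [[1.9]]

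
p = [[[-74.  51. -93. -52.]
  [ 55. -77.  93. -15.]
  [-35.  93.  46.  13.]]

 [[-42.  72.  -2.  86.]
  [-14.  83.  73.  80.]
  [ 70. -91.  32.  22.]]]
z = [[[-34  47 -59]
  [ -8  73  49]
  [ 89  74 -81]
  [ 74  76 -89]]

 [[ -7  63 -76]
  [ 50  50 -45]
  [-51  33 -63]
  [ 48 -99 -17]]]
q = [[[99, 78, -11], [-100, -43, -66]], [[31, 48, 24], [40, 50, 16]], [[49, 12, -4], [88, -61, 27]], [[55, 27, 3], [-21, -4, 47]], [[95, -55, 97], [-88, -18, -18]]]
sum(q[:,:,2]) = 115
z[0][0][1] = 47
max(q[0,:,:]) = 99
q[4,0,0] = 95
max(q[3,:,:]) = 55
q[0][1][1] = -43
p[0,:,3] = [-52.0, -15.0, 13.0]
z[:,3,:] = [[74, 76, -89], [48, -99, -17]]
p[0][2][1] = 93.0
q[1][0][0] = 31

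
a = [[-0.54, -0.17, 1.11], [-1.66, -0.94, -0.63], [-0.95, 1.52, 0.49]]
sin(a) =[[-0.03,0.06,1.44], [-1.7,-0.44,-1.04], [-1.59,1.89,1.12]]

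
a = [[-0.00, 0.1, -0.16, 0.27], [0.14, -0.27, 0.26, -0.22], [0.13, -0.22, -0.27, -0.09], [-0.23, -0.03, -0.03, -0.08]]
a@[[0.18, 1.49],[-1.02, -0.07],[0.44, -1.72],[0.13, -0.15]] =[[-0.14,0.23], [0.39,-0.19], [0.12,0.69], [-0.03,-0.28]]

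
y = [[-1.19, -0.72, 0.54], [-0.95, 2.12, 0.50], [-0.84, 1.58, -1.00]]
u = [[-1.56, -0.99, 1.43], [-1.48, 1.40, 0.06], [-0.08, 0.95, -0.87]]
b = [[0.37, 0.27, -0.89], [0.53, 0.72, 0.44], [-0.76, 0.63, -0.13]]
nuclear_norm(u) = 4.98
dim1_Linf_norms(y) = [1.19, 2.12, 1.58]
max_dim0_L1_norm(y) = 4.42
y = b + u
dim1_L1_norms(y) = [2.45, 3.57, 3.42]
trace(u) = -1.03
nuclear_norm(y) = 5.50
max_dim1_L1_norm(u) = 3.98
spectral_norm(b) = 1.00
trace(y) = -0.07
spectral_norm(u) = 2.54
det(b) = -0.99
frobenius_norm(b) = 1.73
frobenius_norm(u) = 3.36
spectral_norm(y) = 2.95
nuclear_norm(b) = 2.99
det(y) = 4.60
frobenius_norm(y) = 3.47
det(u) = 1.42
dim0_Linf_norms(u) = [1.56, 1.4, 1.43]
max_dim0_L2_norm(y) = 2.74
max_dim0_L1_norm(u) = 3.34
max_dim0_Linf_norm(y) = 2.12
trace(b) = 0.96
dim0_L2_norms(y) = [1.74, 2.74, 1.24]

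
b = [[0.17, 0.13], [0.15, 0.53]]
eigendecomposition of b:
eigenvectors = [[-0.94, -0.30], [0.35, -0.95]]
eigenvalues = [0.12, 0.58]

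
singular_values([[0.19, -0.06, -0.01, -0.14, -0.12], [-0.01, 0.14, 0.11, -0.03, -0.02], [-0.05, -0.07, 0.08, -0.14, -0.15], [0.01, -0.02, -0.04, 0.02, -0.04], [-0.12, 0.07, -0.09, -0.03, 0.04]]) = [0.33, 0.21, 0.17, 0.12, 0.05]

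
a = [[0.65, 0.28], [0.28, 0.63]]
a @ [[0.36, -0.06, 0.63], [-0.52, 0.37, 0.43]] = [[0.09, 0.06, 0.53], [-0.23, 0.22, 0.45]]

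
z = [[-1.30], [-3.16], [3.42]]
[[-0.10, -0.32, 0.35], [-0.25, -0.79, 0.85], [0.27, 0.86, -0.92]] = z@[[0.08, 0.25, -0.27]]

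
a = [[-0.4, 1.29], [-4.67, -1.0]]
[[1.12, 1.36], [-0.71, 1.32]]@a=[[-6.8, 0.08], [-5.88, -2.24]]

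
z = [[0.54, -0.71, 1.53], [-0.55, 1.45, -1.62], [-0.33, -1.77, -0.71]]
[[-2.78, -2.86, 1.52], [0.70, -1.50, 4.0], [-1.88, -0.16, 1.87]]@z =[[-0.43, -4.86, -0.7], [-0.12, -9.75, 0.66], [-1.54, -2.21, -3.94]]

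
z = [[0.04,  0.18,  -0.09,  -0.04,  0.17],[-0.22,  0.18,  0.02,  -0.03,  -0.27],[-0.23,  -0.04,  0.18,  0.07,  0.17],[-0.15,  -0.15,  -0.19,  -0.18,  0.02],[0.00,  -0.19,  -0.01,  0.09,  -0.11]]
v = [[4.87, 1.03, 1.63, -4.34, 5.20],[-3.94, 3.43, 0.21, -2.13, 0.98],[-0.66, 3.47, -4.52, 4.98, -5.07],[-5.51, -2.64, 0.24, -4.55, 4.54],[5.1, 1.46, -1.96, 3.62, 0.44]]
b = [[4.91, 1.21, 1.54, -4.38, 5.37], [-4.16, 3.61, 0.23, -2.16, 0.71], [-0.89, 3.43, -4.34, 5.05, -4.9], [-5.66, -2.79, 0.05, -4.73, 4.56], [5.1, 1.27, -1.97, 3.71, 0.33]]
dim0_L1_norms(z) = [0.64, 0.74, 0.49, 0.41, 0.74]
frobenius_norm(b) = 17.91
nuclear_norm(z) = 1.50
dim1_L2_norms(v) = [8.56, 5.73, 9.13, 8.87, 6.73]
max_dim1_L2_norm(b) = 9.11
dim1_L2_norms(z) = [0.27, 0.39, 0.35, 0.34, 0.24]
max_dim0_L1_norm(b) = 20.72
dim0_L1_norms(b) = [20.72, 12.31, 8.13, 20.03, 15.87]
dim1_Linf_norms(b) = [5.37, 4.16, 5.05, 5.66, 5.1]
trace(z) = 0.11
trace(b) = -0.22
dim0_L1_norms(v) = [20.08, 12.03, 8.56, 19.62, 16.23]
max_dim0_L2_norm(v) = 9.8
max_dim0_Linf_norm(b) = 5.66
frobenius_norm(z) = 0.72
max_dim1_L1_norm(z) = 0.72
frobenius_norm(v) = 17.71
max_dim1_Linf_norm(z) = 0.27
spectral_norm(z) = 0.40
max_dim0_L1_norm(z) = 0.74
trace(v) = -0.33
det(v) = 2699.95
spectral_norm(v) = 13.37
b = z + v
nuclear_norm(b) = 33.19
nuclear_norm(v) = 32.79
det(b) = 2580.51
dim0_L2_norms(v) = [9.8, 5.83, 5.2, 9.05, 8.63]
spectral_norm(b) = 13.37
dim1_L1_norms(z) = [0.52, 0.72, 0.69, 0.69, 0.4]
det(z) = -0.00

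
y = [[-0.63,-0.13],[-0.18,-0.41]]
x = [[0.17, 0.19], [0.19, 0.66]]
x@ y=[[-0.14, -0.1], [-0.24, -0.3]]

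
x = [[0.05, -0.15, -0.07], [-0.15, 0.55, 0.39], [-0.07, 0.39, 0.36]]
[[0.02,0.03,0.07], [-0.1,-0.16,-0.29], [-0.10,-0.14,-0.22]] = x @ [[-0.73, 0.3, 0.49], [-0.32, 0.13, -0.14], [-0.08, -0.48, -0.36]]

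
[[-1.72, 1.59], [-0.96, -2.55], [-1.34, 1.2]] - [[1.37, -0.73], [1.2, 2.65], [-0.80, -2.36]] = [[-3.09, 2.32],[-2.16, -5.20],[-0.54, 3.56]]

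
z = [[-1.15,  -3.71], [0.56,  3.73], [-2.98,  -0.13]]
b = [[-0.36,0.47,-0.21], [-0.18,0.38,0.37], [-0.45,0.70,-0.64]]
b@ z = [[1.3, 3.12], [-0.68, 2.04], [2.82, 4.36]]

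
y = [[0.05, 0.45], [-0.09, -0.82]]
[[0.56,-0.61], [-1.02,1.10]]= y @ [[-0.99, -1.33], [1.35, -1.20]]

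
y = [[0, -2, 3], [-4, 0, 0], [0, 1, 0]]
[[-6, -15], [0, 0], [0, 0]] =y @[[0, 0], [0, 0], [-2, -5]]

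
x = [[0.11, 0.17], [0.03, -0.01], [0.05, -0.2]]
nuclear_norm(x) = 0.38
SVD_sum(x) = [[0.03, 0.18], [-0.0, -0.01], [-0.03, -0.19]] + [[0.08, -0.01],[0.03, -0.0],[0.08, -0.01]]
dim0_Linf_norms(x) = [0.11, 0.2]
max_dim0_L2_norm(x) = 0.26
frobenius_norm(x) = 0.29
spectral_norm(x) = 0.27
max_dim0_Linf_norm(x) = 0.2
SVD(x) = [[0.70, 0.70], [-0.02, 0.26], [-0.72, 0.67]] @ diag([0.2651186077358286, 0.1192146124945085]) @ [[0.15, 0.99], [0.99, -0.15]]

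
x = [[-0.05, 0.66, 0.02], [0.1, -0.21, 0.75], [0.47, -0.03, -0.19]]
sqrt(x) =[[0.51, 0.58, -0.43], [-0.23, 0.4, 0.75], [0.41, -0.31, 0.47]]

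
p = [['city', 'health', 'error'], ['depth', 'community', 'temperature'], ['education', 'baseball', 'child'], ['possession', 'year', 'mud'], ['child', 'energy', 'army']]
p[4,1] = 'energy'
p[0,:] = ['city', 'health', 'error']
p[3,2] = 'mud'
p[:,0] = ['city', 'depth', 'education', 'possession', 'child']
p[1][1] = 'community'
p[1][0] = 'depth'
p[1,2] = 'temperature'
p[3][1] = 'year'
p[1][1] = 'community'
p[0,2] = 'error'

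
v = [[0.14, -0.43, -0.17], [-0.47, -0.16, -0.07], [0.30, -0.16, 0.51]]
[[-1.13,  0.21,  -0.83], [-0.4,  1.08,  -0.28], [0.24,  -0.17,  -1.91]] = v@[[-0.05,-1.92,-0.01], [2.15,-1.27,3.02], [1.17,0.39,-2.79]]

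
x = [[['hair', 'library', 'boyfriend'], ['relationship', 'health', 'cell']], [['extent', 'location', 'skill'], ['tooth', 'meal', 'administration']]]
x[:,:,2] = [['boyfriend', 'cell'], ['skill', 'administration']]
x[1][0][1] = 'location'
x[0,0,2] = 'boyfriend'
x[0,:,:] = [['hair', 'library', 'boyfriend'], ['relationship', 'health', 'cell']]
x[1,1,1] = 'meal'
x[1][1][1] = 'meal'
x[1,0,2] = 'skill'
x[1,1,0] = 'tooth'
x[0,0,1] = 'library'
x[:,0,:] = [['hair', 'library', 'boyfriend'], ['extent', 'location', 'skill']]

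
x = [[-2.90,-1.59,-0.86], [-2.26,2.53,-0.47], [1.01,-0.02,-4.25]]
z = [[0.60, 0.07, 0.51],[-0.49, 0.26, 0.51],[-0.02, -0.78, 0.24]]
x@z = [[-0.94, 0.05, -2.50], [-2.59, 0.87, 0.02], [0.70, 3.38, -0.52]]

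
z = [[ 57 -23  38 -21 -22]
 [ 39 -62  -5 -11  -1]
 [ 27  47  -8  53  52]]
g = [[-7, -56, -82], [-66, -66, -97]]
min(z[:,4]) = -22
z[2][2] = -8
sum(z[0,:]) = 29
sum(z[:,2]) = 25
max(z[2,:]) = 53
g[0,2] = -82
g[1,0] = -66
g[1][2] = -97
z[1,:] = [39, -62, -5, -11, -1]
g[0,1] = -56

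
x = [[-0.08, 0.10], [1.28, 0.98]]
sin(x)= [[-0.1, 0.08], [1.08, 0.79]]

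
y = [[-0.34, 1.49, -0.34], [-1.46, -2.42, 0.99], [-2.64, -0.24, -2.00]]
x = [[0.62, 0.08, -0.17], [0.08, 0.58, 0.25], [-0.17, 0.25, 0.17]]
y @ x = [[-0.03, 0.75, 0.37], [-1.27, -1.27, -0.19], [-1.32, -0.85, 0.05]]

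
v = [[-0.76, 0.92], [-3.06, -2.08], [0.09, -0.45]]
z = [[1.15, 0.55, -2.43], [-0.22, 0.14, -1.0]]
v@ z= [[-1.08, -0.29, 0.93], [-3.06, -1.97, 9.52], [0.20, -0.01, 0.23]]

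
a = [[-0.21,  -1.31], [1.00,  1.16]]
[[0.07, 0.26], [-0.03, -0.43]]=a @ [[0.04, -0.24],[-0.06, -0.16]]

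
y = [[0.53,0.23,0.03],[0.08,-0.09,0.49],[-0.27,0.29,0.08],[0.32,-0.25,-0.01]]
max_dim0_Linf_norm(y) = 0.53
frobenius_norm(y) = 0.96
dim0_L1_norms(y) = [1.2, 0.86, 0.61]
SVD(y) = [[-0.70, 0.17, -0.69], [-0.23, -0.97, 0.02], [0.44, -0.18, -0.57], [-0.51, 0.06, 0.45]] @ diag([0.688696940280362, 0.49392505113285345, 0.44658097620910253]) @ [[-0.98, 0.17, -0.14],  [0.16, 0.12, -0.98],  [-0.15, -0.98, -0.14]]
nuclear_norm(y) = 1.63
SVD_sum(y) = [[0.47, -0.08, 0.07], [0.16, -0.03, 0.02], [-0.29, 0.05, -0.04], [0.34, -0.06, 0.05]] + [[0.01,  0.01,  -0.08],[-0.08,  -0.06,  0.47],[-0.01,  -0.01,  0.09],[0.0,  0.00,  -0.03]] + [[0.04, 0.30, 0.04], [-0.00, -0.01, -0.00], [0.04, 0.25, 0.04], [-0.03, -0.2, -0.03]]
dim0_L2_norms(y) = [0.68, 0.46, 0.5]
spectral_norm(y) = 0.69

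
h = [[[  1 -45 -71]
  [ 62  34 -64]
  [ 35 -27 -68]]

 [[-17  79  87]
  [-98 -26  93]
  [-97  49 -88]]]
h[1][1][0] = -98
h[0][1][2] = -64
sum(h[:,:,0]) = -114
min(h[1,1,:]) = -98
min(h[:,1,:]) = -98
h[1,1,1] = -26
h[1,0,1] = 79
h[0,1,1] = 34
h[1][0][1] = 79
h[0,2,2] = -68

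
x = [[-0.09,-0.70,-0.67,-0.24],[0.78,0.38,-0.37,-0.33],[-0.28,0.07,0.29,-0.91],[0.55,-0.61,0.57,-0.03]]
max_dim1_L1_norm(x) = 1.86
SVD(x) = [[-0.73,0.40,-0.01,0.55], [0.57,-0.07,0.19,0.80], [0.11,0.52,0.81,-0.22], [-0.37,-0.75,0.55,0.07]] @ diag([1.0064953688313452, 1.0007030314912833, 0.996495235258471, 0.9958201451027059]) @ [[0.27, 0.95, 0.1, -0.10], [-0.65, 0.18, -0.52, -0.53], [0.22, -0.2, 0.49, -0.82], [0.68, -0.14, -0.7, -0.20]]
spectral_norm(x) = 1.01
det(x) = 1.00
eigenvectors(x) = [[(-0.59+0j), (-0.59-0j), (0.03+0.38j), (0.03-0.38j)], [(0.03+0.37j), 0.03-0.37j, (0.6+0j), (0.6-0j)], [(-0.36+0.22j), (-0.36-0.22j), (-0.11-0.56j), (-0.11+0.56j)], [0.12+0.56j, 0.12-0.56j, (-0.36+0.22j), (-0.36-0.22j)]]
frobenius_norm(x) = 2.00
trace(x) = 0.55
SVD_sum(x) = [[-0.20, -0.70, -0.07, 0.08],[0.15, 0.54, 0.06, -0.06],[0.03, 0.11, 0.01, -0.01],[-0.1, -0.35, -0.04, 0.04]] + [[-0.26,0.07,-0.21,-0.21], [0.05,-0.01,0.04,0.04], [-0.34,0.10,-0.27,-0.28], [0.48,-0.14,0.39,0.39]] + [[-0.00, 0.00, -0.0, 0.01], [0.04, -0.04, 0.09, -0.15], [0.18, -0.16, 0.4, -0.67], [0.12, -0.11, 0.27, -0.45]] + [[0.37, -0.08, -0.38, -0.11], [0.54, -0.11, -0.55, -0.16], [-0.15, 0.03, 0.15, 0.04], [0.04, -0.01, -0.05, -0.01]]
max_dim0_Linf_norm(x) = 0.91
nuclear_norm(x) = 4.00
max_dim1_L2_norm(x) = 1.0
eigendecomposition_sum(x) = [[-0.15+0.32j, (-0.2-0.11j), (-0.21+0.14j), (-0.27-0.2j)], [0.21+0.07j, (-0.06+0.13j), (0.1+0.12j), -0.11+0.18j], [(0.03+0.25j), -0.16+0.00j, (-0.07+0.16j), -0.24-0.02j], [0.33+0.07j, -0.06+0.21j, (0.18+0.17j), -0.13+0.30j]] + [[(-0.15-0.32j), (-0.2+0.11j), -0.21-0.14j, (-0.27+0.2j)],[(0.21-0.07j), -0.06-0.13j, 0.10-0.12j, -0.11-0.18j],[(0.03-0.25j), (-0.16-0j), -0.07-0.16j, -0.24+0.02j],[(0.33-0.07j), (-0.06-0.21j), (0.18-0.17j), (-0.13-0.3j)]] + [[(0.1+0.11j), (-0.15+0.17j), -0.13-0.18j, (0.15-0.05j)], [0.18-0.14j, (0.25+0.26j), -0.29+0.18j, (-0.05-0.24j)], [(-0.17-0.14j), 0.19-0.28j, (0.22+0.23j), (-0.21+0.1j)], [(-0.06+0.15j), (-0.24-0.07j), (0.11-0.21j), 0.12+0.13j]] + [[0.10-0.11j, (-0.15-0.17j), (-0.13+0.18j), (0.15+0.05j)], [0.18+0.14j, (0.25-0.26j), (-0.29-0.18j), -0.05+0.24j], [(-0.17+0.14j), (0.19+0.28j), 0.22-0.23j, (-0.21-0.1j)], [-0.06-0.15j, -0.24+0.07j, (0.11+0.21j), (0.12-0.13j)]]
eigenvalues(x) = [(-0.41+0.91j), (-0.41-0.91j), (0.69+0.73j), (0.69-0.73j)]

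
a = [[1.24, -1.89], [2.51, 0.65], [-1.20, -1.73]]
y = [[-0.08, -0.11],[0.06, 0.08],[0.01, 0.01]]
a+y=[[1.16, -2.0], [2.57, 0.73], [-1.19, -1.72]]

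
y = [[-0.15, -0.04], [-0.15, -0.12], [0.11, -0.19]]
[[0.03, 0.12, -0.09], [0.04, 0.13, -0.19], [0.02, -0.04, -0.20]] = y @ [[-0.12, -0.73, 0.28], [-0.18, -0.2, 1.23]]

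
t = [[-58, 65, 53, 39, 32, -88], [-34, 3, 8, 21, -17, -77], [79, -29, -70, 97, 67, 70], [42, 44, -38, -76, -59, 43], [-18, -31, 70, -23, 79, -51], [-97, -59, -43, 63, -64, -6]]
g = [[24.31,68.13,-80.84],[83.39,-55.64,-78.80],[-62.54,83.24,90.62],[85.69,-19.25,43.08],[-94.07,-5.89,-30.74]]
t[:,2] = [53, 8, -70, -38, 70, -43]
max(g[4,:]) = -5.89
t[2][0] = 79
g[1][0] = 83.39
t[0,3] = 39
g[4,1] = -5.89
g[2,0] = -62.54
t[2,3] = 97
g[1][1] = -55.64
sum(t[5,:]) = -206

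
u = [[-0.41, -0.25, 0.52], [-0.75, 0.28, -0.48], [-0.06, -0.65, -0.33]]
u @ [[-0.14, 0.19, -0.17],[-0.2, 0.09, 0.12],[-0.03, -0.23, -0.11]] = [[0.09, -0.22, -0.02], [0.06, -0.01, 0.21], [0.15, 0.01, -0.03]]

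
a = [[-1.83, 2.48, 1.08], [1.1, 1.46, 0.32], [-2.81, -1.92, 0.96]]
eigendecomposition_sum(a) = [[(-1.77-0j), (1.53+0j), 0.48+0.00j], [(0.67+0j), -0.58-0.00j, (-0.18-0j)], [-1.24-0.00j, (1.07+0j), (0.33+0j)]] + [[-0.03+0.19j, 0.48+0.48j, 0.30-0.01j], [(0.21+0.21j), 1.02-0.17j, 0.25-0.39j], [-0.79+0.05j, -1.49+2.30j, 0.31+1.19j]] + [[-0.03-0.19j, (0.48-0.48j), (0.3+0.01j)], [(0.21-0.21j), (1.02+0.17j), (0.25+0.39j)], [(-0.79-0.05j), -1.49-2.30j, (0.31-1.19j)]]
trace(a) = 0.59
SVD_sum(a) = [[-0.33, -0.22, 0.09], [1.31, 0.86, -0.35], [-2.89, -1.88, 0.77]] + [[-1.46, 2.68, 1.09], [-0.37, 0.68, 0.28], [0.00, -0.00, -0.0]] + [[-0.04, 0.02, -0.1], [0.15, -0.08, 0.39], [0.08, -0.04, 0.19]]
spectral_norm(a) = 3.90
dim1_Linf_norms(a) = [2.48, 1.46, 2.81]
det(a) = -6.39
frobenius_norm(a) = 5.16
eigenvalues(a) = [(-2.02+0j), (1.3+1.21j), (1.3-1.21j)]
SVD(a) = [[-0.11,-0.97,-0.22], [0.41,-0.25,0.88], [-0.91,0.0,0.43]] @ diag([3.9004125260890734, 3.3406903146866616, 0.4902757873750046]) @ [[0.82, 0.53, -0.22],  [0.45, -0.83, -0.34],  [0.36, -0.18, 0.92]]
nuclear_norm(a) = 7.73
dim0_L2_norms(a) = [3.53, 3.46, 1.48]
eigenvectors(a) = [[0.78+0.00j, (0.05-0.22j), 0.05+0.22j], [-0.30+0.00j, -0.23-0.25j, (-0.23+0.25j)], [(0.55+0j), (0.91+0j), 0.91-0.00j]]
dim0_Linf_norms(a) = [2.81, 2.48, 1.08]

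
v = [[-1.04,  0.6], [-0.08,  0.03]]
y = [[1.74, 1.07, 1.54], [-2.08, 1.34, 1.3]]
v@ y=[[-3.06, -0.31, -0.82], [-0.20, -0.05, -0.08]]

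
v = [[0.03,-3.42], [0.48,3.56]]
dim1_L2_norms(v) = [3.42, 3.59]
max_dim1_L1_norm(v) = 4.04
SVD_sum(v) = [[-0.23,-3.4], [0.24,3.58]] + [[0.26, -0.02],[0.24, -0.02]]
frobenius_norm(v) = 4.96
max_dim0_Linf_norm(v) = 3.56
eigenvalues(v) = [0.58, 3.01]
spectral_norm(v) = 4.95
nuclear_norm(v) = 5.30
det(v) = 1.75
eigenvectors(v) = [[-0.99, 0.75], [0.16, -0.66]]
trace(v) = 3.59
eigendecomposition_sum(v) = [[0.71,  0.82],[-0.11,  -0.13]] + [[-0.68,-4.24], [0.59,3.69]]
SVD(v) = [[-0.69, 0.72], [0.72, 0.69]] @ diag([4.9473637631399825, 0.3534003327239332]) @ [[0.07, 1.00], [1.0, -0.07]]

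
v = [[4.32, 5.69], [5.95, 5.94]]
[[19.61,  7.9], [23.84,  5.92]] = v @[[2.34, -1.61],[1.67, 2.61]]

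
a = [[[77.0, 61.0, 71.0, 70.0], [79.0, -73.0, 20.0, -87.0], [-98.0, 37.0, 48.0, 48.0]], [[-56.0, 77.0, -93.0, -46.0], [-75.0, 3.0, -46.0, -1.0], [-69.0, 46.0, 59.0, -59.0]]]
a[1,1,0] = -75.0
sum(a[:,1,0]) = 4.0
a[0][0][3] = 70.0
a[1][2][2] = 59.0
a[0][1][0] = 79.0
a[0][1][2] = 20.0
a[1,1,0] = -75.0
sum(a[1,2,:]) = -23.0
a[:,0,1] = [61.0, 77.0]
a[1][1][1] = 3.0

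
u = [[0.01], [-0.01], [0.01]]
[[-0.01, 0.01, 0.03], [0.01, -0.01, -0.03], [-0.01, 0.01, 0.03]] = u@ [[-1.4, 1.34, 3.19]]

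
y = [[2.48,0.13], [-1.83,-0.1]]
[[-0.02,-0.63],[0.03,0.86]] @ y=[[1.10, 0.06],[-1.50, -0.08]]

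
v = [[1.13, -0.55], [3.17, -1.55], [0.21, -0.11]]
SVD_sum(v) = [[1.13, -0.55],  [3.17, -1.55],  [0.21, -0.1]] + [[0.00, 0.00], [-0.0, -0.0], [-0.00, -0.01]]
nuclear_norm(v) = 3.76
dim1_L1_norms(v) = [1.68, 4.72, 0.32]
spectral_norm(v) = 3.75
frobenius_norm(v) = 3.75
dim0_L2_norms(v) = [3.37, 1.65]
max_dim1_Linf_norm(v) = 3.17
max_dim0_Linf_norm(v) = 3.17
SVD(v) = [[-0.33, 0.31],[-0.94, -0.05],[-0.06, -0.95]] @ diag([3.7532588174937755, 0.006946143190916272]) @ [[-0.9,0.44], [0.44,0.90]]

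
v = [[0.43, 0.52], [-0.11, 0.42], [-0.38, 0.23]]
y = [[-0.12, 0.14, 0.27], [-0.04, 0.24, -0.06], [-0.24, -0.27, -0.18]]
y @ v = [[-0.17, 0.06], [-0.02, 0.07], [-0.01, -0.28]]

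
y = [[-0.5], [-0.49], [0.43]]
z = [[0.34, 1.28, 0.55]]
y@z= [[-0.17, -0.64, -0.28],[-0.17, -0.63, -0.27],[0.15, 0.55, 0.24]]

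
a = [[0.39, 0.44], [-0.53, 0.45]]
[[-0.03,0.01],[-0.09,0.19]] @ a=[[-0.02, -0.01], [-0.14, 0.05]]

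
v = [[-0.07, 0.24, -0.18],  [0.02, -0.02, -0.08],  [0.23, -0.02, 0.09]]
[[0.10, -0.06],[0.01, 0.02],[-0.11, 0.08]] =v@[[-0.36, 0.38], [0.12, -0.21], [-0.25, -0.09]]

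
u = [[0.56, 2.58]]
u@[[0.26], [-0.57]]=[[-1.32]]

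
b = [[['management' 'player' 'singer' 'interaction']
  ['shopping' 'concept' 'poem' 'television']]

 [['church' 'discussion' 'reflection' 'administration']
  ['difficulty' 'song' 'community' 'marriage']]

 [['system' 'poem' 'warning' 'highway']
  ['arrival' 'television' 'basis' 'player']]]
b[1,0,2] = 'reflection'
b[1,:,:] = [['church', 'discussion', 'reflection', 'administration'], ['difficulty', 'song', 'community', 'marriage']]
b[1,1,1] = 'song'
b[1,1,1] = 'song'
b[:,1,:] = [['shopping', 'concept', 'poem', 'television'], ['difficulty', 'song', 'community', 'marriage'], ['arrival', 'television', 'basis', 'player']]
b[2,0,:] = ['system', 'poem', 'warning', 'highway']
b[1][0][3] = 'administration'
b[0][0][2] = 'singer'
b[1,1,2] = 'community'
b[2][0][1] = 'poem'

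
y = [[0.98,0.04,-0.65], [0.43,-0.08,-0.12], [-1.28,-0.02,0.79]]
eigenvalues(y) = [1.81, -0.0, -0.12]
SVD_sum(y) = [[1.0, 0.01, -0.62], [0.36, 0.0, -0.22], [-1.28, -0.02, 0.79]] + [[-0.02, 0.03, -0.03], [0.07, -0.08, 0.1], [0.0, -0.0, 0.0]] + [[-0.0, -0.00, -0.00], [-0.00, -0.0, -0.00], [-0.00, -0.0, -0.00]]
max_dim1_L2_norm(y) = 1.5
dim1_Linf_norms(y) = [0.98, 0.43, 1.28]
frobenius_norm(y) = 1.96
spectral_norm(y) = 1.96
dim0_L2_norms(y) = [1.67, 0.09, 1.03]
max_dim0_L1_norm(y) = 2.69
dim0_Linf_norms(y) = [1.28, 0.08, 0.79]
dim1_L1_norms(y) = [1.67, 0.63, 2.09]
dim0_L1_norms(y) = [2.69, 0.14, 1.56]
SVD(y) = [[-0.6, 0.31, 0.74], [-0.22, -0.95, 0.22], [0.77, -0.03, 0.64]] @ diag([1.9566325358463232, 0.1571218348639543, 0.0013596604619011223]) @ [[-0.85,-0.01,0.52], [-0.44,0.57,-0.70], [-0.29,-0.82,-0.49]]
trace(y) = 1.69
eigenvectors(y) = [[-0.61, -0.28, -0.14], [-0.19, -0.83, 0.98], [0.77, -0.48, -0.17]]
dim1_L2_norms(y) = [1.18, 0.45, 1.5]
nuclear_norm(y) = 2.12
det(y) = 0.00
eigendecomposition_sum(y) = [[1.00, 0.03, -0.64], [0.31, 0.01, -0.2], [-1.26, -0.04, 0.8]] + [[-0.00, -0.00, -0.0], [-0.0, -0.0, -0.0], [-0.0, -0.00, -0.00]] + [[-0.02,  0.01,  -0.01], [0.12,  -0.09,  0.08], [-0.02,  0.02,  -0.01]]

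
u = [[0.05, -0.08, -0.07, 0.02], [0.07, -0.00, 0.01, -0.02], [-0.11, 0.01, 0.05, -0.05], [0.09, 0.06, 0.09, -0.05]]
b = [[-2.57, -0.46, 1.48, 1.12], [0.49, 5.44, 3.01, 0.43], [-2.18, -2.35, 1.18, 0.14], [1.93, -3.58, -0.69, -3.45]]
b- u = [[-2.62, -0.38, 1.55, 1.1],[0.42, 5.44, 3.00, 0.45],[-2.07, -2.36, 1.13, 0.19],[1.84, -3.64, -0.78, -3.40]]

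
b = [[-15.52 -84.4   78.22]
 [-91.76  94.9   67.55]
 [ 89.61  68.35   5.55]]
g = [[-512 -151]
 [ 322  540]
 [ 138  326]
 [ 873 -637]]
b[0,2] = 78.22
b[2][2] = 5.55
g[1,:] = [322, 540]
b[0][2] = 78.22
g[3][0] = 873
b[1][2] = 67.55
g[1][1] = 540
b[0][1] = -84.4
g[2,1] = 326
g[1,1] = 540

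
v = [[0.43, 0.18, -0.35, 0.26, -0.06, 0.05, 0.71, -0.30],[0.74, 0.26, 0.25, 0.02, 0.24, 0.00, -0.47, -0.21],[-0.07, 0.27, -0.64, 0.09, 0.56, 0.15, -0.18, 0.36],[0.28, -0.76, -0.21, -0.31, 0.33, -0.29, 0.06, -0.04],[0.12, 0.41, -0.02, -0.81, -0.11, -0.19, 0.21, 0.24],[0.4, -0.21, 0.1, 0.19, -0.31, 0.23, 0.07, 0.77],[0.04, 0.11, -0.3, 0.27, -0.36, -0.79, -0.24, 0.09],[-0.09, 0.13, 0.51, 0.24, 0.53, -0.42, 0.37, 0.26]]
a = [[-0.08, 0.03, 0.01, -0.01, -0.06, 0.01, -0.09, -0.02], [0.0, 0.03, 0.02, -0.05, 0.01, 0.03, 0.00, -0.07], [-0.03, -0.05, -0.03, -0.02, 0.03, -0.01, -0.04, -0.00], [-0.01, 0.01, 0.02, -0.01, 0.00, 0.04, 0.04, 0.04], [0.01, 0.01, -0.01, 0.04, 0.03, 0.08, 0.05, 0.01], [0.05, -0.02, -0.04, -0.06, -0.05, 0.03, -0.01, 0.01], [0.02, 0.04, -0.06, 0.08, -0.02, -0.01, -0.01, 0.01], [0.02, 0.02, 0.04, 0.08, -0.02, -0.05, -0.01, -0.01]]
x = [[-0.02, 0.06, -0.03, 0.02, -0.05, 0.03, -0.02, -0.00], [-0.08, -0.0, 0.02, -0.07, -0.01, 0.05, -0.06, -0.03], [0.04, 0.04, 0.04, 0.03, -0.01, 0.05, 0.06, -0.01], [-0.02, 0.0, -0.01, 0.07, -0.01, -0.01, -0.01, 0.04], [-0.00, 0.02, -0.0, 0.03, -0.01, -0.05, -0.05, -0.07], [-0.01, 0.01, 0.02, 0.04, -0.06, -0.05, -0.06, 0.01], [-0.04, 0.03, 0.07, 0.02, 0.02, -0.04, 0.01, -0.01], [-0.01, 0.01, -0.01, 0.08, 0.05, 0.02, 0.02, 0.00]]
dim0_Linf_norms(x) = [0.08, 0.06, 0.07, 0.08, 0.06, 0.05, 0.06, 0.07]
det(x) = -0.00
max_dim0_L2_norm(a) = 0.15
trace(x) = 0.04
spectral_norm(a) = 0.16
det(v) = 0.99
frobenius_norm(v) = 2.83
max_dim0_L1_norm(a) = 0.35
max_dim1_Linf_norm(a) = 0.09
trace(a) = -0.05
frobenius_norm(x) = 0.30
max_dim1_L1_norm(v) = 2.55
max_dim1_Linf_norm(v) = 0.81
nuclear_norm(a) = 0.74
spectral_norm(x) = 0.16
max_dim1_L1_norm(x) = 0.32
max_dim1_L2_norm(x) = 0.14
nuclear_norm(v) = 7.99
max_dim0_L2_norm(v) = 1.0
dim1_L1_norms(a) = [0.31, 0.21, 0.21, 0.17, 0.24, 0.27, 0.25, 0.25]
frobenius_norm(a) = 0.30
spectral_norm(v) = 1.01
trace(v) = -0.12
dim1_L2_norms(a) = [0.14, 0.1, 0.09, 0.07, 0.11, 0.11, 0.11, 0.11]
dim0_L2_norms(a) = [0.1, 0.08, 0.09, 0.15, 0.09, 0.11, 0.12, 0.09]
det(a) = -0.00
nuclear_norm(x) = 0.75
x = v @ a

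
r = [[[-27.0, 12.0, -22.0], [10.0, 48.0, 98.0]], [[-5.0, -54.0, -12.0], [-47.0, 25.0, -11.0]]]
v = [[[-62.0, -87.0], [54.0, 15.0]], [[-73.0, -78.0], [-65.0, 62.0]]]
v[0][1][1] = 15.0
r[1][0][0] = -5.0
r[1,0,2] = -12.0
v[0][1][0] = 54.0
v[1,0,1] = -78.0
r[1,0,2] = -12.0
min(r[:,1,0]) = -47.0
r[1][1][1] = 25.0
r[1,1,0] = -47.0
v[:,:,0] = [[-62.0, 54.0], [-73.0, -65.0]]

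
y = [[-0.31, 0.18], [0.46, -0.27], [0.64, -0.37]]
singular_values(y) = [0.98, 0.0]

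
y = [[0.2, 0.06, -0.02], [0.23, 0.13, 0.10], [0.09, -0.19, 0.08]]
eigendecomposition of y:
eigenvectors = [[(-0.62+0j), 0.06-0.17j, 0.06+0.17j], [-0.69+0.00j, (-0.04+0.52j), (-0.04-0.52j)], [0.38+0.00j, (-0.83+0j), (-0.83-0j)]]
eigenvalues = [(0.28+0j), (0.07+0.14j), (0.07-0.14j)]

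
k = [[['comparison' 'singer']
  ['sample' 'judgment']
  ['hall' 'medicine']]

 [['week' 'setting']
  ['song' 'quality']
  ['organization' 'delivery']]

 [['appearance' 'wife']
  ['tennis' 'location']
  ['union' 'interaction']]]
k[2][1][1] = 'location'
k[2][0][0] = 'appearance'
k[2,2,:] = ['union', 'interaction']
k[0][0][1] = 'singer'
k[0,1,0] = 'sample'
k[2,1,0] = 'tennis'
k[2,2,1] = 'interaction'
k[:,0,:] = [['comparison', 'singer'], ['week', 'setting'], ['appearance', 'wife']]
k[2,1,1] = 'location'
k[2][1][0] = 'tennis'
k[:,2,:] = [['hall', 'medicine'], ['organization', 'delivery'], ['union', 'interaction']]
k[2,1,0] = 'tennis'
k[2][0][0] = 'appearance'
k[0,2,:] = ['hall', 'medicine']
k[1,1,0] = 'song'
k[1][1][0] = 'song'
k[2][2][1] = 'interaction'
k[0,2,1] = 'medicine'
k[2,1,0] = 'tennis'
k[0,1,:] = ['sample', 'judgment']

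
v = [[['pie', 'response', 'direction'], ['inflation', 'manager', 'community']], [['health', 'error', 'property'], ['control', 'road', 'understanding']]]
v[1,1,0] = 'control'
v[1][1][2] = 'understanding'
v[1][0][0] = 'health'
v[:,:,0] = [['pie', 'inflation'], ['health', 'control']]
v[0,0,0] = 'pie'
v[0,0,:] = ['pie', 'response', 'direction']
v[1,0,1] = 'error'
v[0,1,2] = 'community'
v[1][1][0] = 'control'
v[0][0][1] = 'response'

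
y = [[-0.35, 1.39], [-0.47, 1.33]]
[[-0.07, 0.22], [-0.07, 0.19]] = y @ [[-0.03, 0.1], [-0.06, 0.18]]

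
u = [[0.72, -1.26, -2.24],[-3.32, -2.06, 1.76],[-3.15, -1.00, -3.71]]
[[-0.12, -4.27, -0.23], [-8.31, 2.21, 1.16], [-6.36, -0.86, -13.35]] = u @[[1.72, -1.09, 2.37], [1.20, 1.36, -2.46], [-0.07, 0.79, 2.25]]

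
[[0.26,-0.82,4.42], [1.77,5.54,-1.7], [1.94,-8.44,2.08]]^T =[[0.26, 1.77, 1.94], [-0.82, 5.54, -8.44], [4.42, -1.7, 2.08]]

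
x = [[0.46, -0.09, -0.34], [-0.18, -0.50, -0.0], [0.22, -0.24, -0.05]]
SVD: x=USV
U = [[-0.9, 0.14, -0.41], [-0.00, -0.95, -0.31], [-0.43, -0.28, 0.86]]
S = [0.63, 0.56, 0.11]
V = [[-0.8, 0.3, 0.52], [0.31, 0.95, -0.06], [0.51, -0.11, 0.85]]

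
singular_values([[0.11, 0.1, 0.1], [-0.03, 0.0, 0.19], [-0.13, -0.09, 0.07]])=[0.23, 0.22, 0.0]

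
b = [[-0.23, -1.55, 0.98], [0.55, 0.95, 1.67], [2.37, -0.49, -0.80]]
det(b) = -9.301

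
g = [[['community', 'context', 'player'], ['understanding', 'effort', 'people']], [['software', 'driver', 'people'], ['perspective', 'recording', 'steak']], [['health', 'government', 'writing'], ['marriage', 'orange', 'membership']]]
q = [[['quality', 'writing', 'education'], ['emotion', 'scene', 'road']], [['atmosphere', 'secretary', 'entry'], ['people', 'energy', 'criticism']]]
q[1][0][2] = 'entry'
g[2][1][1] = 'orange'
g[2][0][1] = 'government'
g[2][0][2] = 'writing'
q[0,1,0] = 'emotion'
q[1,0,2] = 'entry'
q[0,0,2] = 'education'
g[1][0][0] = 'software'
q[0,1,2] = 'road'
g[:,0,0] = ['community', 'software', 'health']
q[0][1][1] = 'scene'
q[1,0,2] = 'entry'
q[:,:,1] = [['writing', 'scene'], ['secretary', 'energy']]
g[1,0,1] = 'driver'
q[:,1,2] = ['road', 'criticism']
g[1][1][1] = 'recording'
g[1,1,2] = 'steak'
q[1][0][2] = 'entry'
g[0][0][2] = 'player'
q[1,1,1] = 'energy'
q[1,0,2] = 'entry'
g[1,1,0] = 'perspective'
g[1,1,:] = ['perspective', 'recording', 'steak']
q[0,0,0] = 'quality'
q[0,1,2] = 'road'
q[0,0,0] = 'quality'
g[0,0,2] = 'player'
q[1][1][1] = 'energy'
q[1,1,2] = 'criticism'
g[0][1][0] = 'understanding'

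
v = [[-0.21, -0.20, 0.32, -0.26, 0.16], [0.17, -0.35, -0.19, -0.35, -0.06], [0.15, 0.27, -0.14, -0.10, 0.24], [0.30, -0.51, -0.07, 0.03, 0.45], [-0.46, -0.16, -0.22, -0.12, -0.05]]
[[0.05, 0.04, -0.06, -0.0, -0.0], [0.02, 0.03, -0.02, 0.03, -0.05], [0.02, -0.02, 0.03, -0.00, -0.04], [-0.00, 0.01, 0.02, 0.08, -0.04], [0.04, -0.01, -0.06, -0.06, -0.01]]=v@[[-0.07, 0.02, 0.10, 0.12, -0.03], [0.01, -0.04, 0.05, -0.07, -0.0], [0.00, 0.08, -0.03, 0.03, 0.07], [-0.12, -0.07, 0.08, 0.03, 0.09], [0.06, -0.03, 0.03, 0.03, -0.06]]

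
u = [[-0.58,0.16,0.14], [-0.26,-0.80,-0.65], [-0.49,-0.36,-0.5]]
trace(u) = -1.88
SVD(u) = [[-0.03, 0.91, -0.42], [-0.81, -0.26, -0.52], [-0.58, 0.32, 0.75]] @ diag([1.2880377497606037, 0.6760209638762353, 0.1239129193889249]) @ [[0.40, 0.66, 0.63],[-0.91, 0.35, 0.20],[0.09, 0.66, -0.75]]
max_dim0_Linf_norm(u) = 0.8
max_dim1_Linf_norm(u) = 0.8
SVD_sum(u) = [[-0.01, -0.02, -0.02], [-0.42, -0.69, -0.66], [-0.3, -0.5, -0.48]] + [[-0.56, 0.22, 0.12], [0.16, -0.06, -0.04], [-0.2, 0.08, 0.04]] + [[-0.0, -0.03, 0.04],[-0.01, -0.04, 0.05],[0.01, 0.06, -0.07]]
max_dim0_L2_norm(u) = 0.89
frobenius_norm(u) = 1.46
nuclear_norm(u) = 2.09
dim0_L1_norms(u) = [1.33, 1.32, 1.29]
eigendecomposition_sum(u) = [[(-0.29+0.77j), (0.08+0.36j), 0.07+0.37j], [-0.10-1.36j, (-0.37-0.48j), (-0.36-0.51j)], [(-0.27-0.43j), -0.21-0.09j, -0.21-0.11j]] + [[-0.29-0.77j, (0.08-0.36j), (0.07-0.37j)], [-0.10+1.36j, -0.37+0.48j, -0.36+0.51j], [-0.27+0.43j, -0.21+0.09j, (-0.21+0.11j)]] + [[(-0+0j), (-0-0j), 0.00+0.00j], [-0.05+0.00j, (-0.05-0j), 0.08+0.00j], [(0.05-0j), 0.06+0.00j, (-0.08-0j)]]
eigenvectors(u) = [[(0.45+0.21j), (0.45-0.21j), (-0.02+0j)], [(-0.81+0j), -0.81-0.00j, (-0.69+0j)], [-0.27+0.14j, (-0.27-0.14j), (0.72+0j)]]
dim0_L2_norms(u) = [0.8, 0.89, 0.83]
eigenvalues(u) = [(-0.87+0.18j), (-0.87-0.18j), (-0.14+0j)]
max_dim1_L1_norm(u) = 1.71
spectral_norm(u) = 1.29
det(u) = -0.11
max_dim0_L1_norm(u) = 1.33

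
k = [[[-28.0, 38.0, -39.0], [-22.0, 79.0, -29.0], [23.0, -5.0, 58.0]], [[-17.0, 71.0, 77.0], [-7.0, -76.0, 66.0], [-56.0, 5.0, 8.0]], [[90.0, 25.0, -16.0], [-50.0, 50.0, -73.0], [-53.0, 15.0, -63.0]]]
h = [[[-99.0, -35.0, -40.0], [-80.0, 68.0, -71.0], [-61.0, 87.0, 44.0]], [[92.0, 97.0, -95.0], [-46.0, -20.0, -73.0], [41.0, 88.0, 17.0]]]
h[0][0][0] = -99.0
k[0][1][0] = -22.0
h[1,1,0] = -46.0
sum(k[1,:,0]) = -80.0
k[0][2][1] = -5.0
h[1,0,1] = 97.0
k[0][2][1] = -5.0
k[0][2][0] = 23.0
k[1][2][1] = 5.0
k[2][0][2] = -16.0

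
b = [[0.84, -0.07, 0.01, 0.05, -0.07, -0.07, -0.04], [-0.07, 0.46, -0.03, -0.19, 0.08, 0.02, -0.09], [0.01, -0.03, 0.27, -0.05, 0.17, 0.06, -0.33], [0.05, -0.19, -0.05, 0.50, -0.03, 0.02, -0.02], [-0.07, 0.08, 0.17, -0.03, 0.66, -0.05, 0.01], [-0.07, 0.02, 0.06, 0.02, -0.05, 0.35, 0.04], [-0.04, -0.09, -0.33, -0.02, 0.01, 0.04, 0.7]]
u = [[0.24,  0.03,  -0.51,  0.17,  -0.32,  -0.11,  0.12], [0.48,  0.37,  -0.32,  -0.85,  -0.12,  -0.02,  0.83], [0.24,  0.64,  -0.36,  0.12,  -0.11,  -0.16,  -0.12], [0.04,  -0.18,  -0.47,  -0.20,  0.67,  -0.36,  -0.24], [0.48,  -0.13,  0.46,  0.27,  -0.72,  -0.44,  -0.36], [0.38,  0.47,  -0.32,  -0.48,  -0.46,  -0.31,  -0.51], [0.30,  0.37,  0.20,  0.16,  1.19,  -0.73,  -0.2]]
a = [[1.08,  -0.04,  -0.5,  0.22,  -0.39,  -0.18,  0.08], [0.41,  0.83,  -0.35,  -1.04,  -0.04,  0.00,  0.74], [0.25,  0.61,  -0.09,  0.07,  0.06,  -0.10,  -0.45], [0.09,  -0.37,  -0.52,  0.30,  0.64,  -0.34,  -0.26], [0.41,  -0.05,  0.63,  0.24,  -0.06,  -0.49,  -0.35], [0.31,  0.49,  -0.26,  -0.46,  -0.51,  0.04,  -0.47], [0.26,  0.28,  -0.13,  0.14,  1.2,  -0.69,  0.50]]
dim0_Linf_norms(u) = [0.48, 0.64, 0.51, 0.85, 1.19, 0.73, 0.83]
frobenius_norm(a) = 3.24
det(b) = -0.00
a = b + u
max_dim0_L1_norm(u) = 3.59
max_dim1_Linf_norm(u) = 1.19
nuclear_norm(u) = 6.80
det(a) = -0.06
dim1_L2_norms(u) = [0.69, 1.38, 0.81, 0.96, 1.17, 1.13, 1.51]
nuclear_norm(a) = 7.33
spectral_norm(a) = 1.86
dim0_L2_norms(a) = [1.32, 1.23, 1.06, 1.23, 1.51, 0.94, 1.19]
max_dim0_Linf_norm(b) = 0.84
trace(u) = -1.18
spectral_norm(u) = 1.72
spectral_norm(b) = 0.93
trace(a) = 2.60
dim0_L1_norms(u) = [2.16, 2.19, 2.64, 2.25, 3.59, 2.13, 2.38]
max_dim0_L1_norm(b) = 1.23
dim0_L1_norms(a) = [2.81, 2.67, 2.48, 2.47, 2.9, 1.84, 2.85]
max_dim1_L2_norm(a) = 1.62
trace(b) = 3.78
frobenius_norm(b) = 1.65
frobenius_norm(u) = 2.98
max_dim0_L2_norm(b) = 0.85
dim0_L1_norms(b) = [1.15, 0.94, 0.92, 0.86, 1.07, 0.61, 1.23]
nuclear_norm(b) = 3.79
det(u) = -0.00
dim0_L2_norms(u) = [0.9, 0.98, 1.03, 1.07, 1.65, 1.0, 1.1]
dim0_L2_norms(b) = [0.85, 0.52, 0.47, 0.54, 0.69, 0.37, 0.78]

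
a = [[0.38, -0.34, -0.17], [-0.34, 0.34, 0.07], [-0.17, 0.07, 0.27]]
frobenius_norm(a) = 0.79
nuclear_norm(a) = 0.99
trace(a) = 0.99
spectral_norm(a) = 0.76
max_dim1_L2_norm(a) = 0.54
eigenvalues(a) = [0.76, 0.0, 0.23]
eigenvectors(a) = [[0.71, -0.71, 0.04], [-0.63, -0.65, -0.43], [-0.33, -0.28, 0.9]]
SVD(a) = [[-0.71, 0.04, 0.71], [0.63, -0.43, 0.65], [0.33, 0.90, 0.28]] @ diag([0.7613171548924128, 0.22824547832722134, 0.00043736678036624353]) @ [[-0.71, 0.63, 0.33], [0.04, -0.43, 0.90], [0.71, 0.65, 0.28]]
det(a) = 0.00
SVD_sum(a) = [[0.38, -0.34, -0.18], [-0.34, 0.3, 0.16], [-0.18, 0.16, 0.08]] + [[0.0, -0.00, 0.01], [-0.0, 0.04, -0.09], [0.01, -0.09, 0.19]] + [[0.00, 0.0, 0.0], [0.00, 0.00, 0.00], [0.00, 0.00, 0.0]]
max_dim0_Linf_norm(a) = 0.38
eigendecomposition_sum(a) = [[0.38,  -0.34,  -0.18],[-0.34,  0.3,  0.16],[-0.18,  0.16,  0.08]] + [[0.00, 0.00, 0.0], [0.00, 0.00, 0.00], [0.00, 0.00, 0.00]] + [[0.0, -0.00, 0.01], [-0.00, 0.04, -0.09], [0.01, -0.09, 0.19]]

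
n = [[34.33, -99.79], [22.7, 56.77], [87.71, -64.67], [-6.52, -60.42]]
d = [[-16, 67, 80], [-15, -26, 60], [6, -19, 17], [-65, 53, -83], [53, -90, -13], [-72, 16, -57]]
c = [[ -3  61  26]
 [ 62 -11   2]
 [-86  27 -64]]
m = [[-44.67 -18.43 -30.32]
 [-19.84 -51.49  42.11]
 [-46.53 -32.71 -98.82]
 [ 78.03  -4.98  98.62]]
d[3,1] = 53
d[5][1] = 16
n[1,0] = 22.7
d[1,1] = -26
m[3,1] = -4.98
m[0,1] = -18.43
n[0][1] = -99.79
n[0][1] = -99.79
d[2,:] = [6, -19, 17]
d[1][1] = -26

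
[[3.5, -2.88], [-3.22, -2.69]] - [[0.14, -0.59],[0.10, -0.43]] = [[3.36,-2.29], [-3.32,-2.26]]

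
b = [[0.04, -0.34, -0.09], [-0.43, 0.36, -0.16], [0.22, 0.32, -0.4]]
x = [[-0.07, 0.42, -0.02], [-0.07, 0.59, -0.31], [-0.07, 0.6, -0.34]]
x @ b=[[-0.19, 0.17, -0.05], [-0.32, 0.14, 0.04], [-0.34, 0.13, 0.05]]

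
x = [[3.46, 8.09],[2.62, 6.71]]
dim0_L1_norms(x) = [6.08, 14.8]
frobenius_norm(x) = 11.37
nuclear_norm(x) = 11.55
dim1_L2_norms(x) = [8.8, 7.2]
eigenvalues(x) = [0.2, 9.97]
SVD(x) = [[-0.77, -0.63], [-0.63, 0.77]] @ diag([11.369987320447754, 0.17773106891384097]) @ [[-0.38, -0.92], [-0.92, 0.38]]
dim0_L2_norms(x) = [4.34, 10.51]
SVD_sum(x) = [[3.36, 8.13], [2.75, 6.66]] + [[0.1,-0.04], [-0.13,0.05]]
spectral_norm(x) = 11.37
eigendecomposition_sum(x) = [[0.14, -0.17],[-0.05, 0.07]] + [[3.32,8.26], [2.67,6.64]]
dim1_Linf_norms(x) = [8.09, 6.71]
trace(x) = 10.17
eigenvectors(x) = [[-0.93,-0.78], [0.37,-0.63]]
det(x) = 2.02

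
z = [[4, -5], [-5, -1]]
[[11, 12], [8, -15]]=z @ [[-1, 3], [-3, 0]]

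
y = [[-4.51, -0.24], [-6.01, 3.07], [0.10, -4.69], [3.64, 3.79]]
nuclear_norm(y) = 15.11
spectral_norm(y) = 8.39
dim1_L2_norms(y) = [4.52, 6.75, 4.69, 5.25]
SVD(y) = [[-0.53,0.14], [-0.77,-0.31], [0.1,0.69], [0.35,-0.64]] @ diag([8.389600038385584, 6.721392057894005]) @ [[0.99, -0.16], [-0.16, -0.99]]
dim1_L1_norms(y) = [4.75, 9.08, 4.79, 7.43]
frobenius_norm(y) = 10.75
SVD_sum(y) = [[-4.35, 0.72], [-6.34, 1.04], [0.85, -0.14], [2.94, -0.48]] + [[-0.16, -0.96], [0.33, 2.03], [-0.75, -4.55], [0.70, 4.27]]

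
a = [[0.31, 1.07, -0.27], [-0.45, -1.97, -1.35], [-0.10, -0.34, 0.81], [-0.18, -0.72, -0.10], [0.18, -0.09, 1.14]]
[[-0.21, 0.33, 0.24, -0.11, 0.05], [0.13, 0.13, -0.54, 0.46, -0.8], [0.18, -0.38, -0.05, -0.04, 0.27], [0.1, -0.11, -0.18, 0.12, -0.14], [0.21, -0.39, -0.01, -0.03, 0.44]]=a @ [[0.10, 0.28, -0.15, 0.40, 0.04], [-0.19, 0.13, 0.28, -0.25, 0.13], [0.15, -0.38, 0.04, -0.11, 0.39]]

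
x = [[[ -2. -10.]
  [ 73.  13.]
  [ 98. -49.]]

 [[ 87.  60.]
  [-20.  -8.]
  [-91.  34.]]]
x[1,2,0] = -91.0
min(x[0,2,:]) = -49.0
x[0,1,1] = 13.0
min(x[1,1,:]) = -20.0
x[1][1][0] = -20.0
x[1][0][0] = 87.0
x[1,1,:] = [-20.0, -8.0]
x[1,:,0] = [87.0, -20.0, -91.0]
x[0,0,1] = -10.0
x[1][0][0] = 87.0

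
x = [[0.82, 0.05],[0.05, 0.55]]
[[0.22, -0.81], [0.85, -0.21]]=x @ [[0.18, -0.97], [1.52, -0.29]]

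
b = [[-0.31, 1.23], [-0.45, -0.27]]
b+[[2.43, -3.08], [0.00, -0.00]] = [[2.12, -1.85], [-0.45, -0.27]]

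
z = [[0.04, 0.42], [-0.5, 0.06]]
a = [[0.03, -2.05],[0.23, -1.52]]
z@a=[[0.1,-0.72], [-0.00,0.93]]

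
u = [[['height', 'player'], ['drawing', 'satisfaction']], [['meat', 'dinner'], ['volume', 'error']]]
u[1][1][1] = 'error'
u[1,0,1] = 'dinner'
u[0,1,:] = ['drawing', 'satisfaction']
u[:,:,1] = [['player', 'satisfaction'], ['dinner', 'error']]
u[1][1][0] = 'volume'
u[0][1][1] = 'satisfaction'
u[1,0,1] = 'dinner'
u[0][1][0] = 'drawing'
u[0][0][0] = 'height'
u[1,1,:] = ['volume', 'error']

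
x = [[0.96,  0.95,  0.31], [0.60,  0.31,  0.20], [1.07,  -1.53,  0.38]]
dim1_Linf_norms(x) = [0.96, 0.6, 1.53]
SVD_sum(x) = [[-0.14, 0.26, -0.05],[0.03, -0.05, 0.01],[0.91, -1.63, 0.33]] + [[1.10,0.69,0.36], [0.57,0.36,0.19], [0.16,0.1,0.05]] + [[0.00, -0.00, -0.0], [-0.0, 0.0, 0.0], [0.00, -0.0, -0.00]]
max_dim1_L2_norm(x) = 1.91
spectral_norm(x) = 1.92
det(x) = 0.01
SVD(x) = [[0.16, -0.88, -0.45], [-0.03, -0.46, 0.89], [-0.99, -0.13, -0.10]] @ diag([1.9200270112319626, 1.5362265267531428, 0.002081979739442973]) @ [[-0.48, 0.86, -0.17], [-0.82, -0.51, -0.27], [-0.32, 0.01, 0.95]]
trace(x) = 1.65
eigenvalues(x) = [(1.53+0j), (0.06+0.02j), (0.06-0.02j)]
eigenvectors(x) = [[(-0.87+0j), -0.31+0.00j, -0.31-0.00j],[(-0.46+0j), -0.02-0.01j, (-0.02+0.01j)],[-0.20+0.00j, 0.95+0.00j, 0.95-0.00j]]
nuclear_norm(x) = 3.46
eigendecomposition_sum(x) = [[1.21+0.00j, (0.44-0j), 0.40+0.00j], [0.64+0.00j, 0.23-0.00j, 0.21+0.00j], [(0.28+0j), 0.10-0.00j, (0.09+0j)]] + [[-0.12+0.34j,0.26-0.67j,(-0.05+0.09j)], [-0.02+0.01j,0.04-0.03j,-0.01+0.00j], [(0.4-1.02j),-0.81+2.06j,(0.14-0.29j)]] + [[(-0.12-0.34j), 0.26+0.67j, -0.05-0.09j],[(-0.02-0.01j), (0.04+0.03j), (-0.01-0j)],[0.40+1.02j, -0.81-2.06j, (0.14+0.29j)]]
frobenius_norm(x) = 2.46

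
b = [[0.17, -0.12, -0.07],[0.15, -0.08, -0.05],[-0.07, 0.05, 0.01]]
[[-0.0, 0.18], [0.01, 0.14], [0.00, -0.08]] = b@[[0.22,0.65], [0.37,-0.65], [-0.05,0.17]]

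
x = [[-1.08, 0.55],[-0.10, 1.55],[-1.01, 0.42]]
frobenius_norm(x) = 2.25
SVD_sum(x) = [[-0.65,  0.87],[-0.78,  1.04],[-0.57,  0.75]] + [[-0.43, -0.32], [0.68, 0.51], [-0.44, -0.33]]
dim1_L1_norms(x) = [1.63, 1.65, 1.43]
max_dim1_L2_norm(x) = 1.55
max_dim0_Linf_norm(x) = 1.55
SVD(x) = [[-0.56, 0.47], [-0.67, -0.74], [-0.49, 0.48]] @ diag([1.9393576325194875, 1.147515565553866]) @ [[0.6, -0.8], [-0.80, -0.6]]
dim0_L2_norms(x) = [1.48, 1.7]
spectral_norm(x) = 1.94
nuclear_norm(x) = 3.09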